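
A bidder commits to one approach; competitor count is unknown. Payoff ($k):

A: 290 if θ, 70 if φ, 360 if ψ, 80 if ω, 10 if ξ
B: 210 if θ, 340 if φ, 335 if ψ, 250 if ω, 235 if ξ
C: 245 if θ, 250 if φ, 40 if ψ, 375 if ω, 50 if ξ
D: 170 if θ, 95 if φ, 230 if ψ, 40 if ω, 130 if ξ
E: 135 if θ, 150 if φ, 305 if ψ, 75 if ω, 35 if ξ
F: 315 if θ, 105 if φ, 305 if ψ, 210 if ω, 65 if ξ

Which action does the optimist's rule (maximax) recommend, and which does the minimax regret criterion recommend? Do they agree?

Row maxima: A=360, B=340, C=375, D=230, E=305, F=315
Best best-case = 375 → C.
Column bests: θ=315, φ=340, ψ=360, ω=375, ξ=235.
A regrets: 25, 270, 0, 295, 225 → max 295
B regrets: 105, 0, 25, 125, 0 → max 125
C regrets: 70, 90, 320, 0, 185 → max 320
D regrets: 145, 245, 130, 335, 105 → max 335
E regrets: 180, 190, 55, 300, 200 → max 300
F regrets: 0, 235, 55, 165, 170 → max 235
Smallest max regret = 125 → B.

maximax → C; minimax regret → B (disagree)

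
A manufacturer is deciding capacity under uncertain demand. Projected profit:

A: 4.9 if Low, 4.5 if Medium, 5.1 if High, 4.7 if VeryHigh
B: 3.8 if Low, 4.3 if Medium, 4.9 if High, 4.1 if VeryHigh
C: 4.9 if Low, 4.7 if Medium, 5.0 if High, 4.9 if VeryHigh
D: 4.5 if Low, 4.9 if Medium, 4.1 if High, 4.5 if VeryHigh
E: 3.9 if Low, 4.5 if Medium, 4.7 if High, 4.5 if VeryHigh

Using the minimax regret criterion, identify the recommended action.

C

Column bests: Low=4.9, Medium=4.9, High=5.1, VeryHigh=4.9.
A regrets: 0.0, 0.4, 0.0, 0.2 → max 0.4
B regrets: 1.1, 0.6, 0.2, 0.8 → max 1.1
C regrets: 0.0, 0.2, 0.1, 0.0 → max 0.2
D regrets: 0.4, 0.0, 1.0, 0.4 → max 1.0
E regrets: 1.0, 0.4, 0.4, 0.4 → max 1.0
Smallest max regret = 0.2 → C.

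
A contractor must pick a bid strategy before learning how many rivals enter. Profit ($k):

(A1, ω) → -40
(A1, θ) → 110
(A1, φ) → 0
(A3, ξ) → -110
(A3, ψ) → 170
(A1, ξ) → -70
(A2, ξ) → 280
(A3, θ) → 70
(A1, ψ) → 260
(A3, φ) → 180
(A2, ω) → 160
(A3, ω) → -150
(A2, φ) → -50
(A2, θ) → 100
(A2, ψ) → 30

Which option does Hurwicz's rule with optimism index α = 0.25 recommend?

A1: 0.25·260 + 0.75·(-70) = 12.5
A2: 0.25·280 + 0.75·(-50) = 32.5
A3: 0.25·180 + 0.75·(-150) = -67.5
Highest Hurwicz score = 32.5 → A2.

A2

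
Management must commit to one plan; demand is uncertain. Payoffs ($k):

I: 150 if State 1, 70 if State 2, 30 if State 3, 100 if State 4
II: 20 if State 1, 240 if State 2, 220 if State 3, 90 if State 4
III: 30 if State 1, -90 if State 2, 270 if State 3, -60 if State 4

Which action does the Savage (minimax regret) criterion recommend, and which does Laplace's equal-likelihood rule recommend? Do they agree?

Column bests: State 1=150, State 2=240, State 3=270, State 4=100.
I regrets: 0, 170, 240, 0 → max 240
II regrets: 130, 0, 50, 10 → max 130
III regrets: 120, 330, 0, 160 → max 330
Smallest max regret = 130 → II.
Row averages: I=87.5, II=142.5, III=37.5
Highest average = 142.5 → II.

minimax regret → II; laplace → II (agree)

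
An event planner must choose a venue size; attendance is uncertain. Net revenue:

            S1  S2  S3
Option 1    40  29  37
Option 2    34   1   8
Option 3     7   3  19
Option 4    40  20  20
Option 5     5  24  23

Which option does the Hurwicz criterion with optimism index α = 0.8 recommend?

Option 1

Option 1: 0.8·40 + 0.2·29 = 37.8
Option 2: 0.8·34 + 0.2·1 = 27.4
Option 3: 0.8·19 + 0.2·3 = 15.8
Option 4: 0.8·40 + 0.2·20 = 36
Option 5: 0.8·24 + 0.2·5 = 20.2
Highest Hurwicz score = 37.8 → Option 1.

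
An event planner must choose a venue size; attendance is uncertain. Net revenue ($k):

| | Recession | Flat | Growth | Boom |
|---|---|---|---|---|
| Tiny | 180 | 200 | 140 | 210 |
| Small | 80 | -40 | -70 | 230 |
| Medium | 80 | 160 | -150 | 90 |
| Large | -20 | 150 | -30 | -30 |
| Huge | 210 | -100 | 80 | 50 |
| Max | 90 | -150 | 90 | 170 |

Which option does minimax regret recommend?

Column bests: Recession=210, Flat=200, Growth=140, Boom=230.
Tiny regrets: 30, 0, 0, 20 → max 30
Small regrets: 130, 240, 210, 0 → max 240
Medium regrets: 130, 40, 290, 140 → max 290
Large regrets: 230, 50, 170, 260 → max 260
Huge regrets: 0, 300, 60, 180 → max 300
Max regrets: 120, 350, 50, 60 → max 350
Smallest max regret = 30 → Tiny.

Tiny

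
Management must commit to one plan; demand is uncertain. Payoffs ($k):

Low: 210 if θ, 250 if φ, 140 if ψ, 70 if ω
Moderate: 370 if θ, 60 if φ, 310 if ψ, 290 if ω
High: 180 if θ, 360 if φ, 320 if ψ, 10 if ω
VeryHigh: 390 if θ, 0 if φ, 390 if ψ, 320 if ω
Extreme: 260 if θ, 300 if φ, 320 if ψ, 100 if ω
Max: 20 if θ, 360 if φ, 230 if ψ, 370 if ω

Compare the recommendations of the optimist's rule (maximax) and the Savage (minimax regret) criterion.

maximax → VeryHigh; minimax regret → Extreme (disagree)

Row maxima: Low=250, Moderate=370, High=360, VeryHigh=390, Extreme=320, Max=370
Best best-case = 390 → VeryHigh.
Column bests: θ=390, φ=360, ψ=390, ω=370.
Low regrets: 180, 110, 250, 300 → max 300
Moderate regrets: 20, 300, 80, 80 → max 300
High regrets: 210, 0, 70, 360 → max 360
VeryHigh regrets: 0, 360, 0, 50 → max 360
Extreme regrets: 130, 60, 70, 270 → max 270
Max regrets: 370, 0, 160, 0 → max 370
Smallest max regret = 270 → Extreme.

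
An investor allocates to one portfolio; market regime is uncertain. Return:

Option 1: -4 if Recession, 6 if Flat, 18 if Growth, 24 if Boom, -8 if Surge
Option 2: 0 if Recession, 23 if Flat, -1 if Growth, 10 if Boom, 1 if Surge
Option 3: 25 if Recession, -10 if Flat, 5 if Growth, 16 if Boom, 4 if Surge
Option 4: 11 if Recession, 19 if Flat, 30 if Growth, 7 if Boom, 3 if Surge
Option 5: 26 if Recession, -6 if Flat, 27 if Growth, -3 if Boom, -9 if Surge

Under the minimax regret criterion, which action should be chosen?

Option 4

Column bests: Recession=26, Flat=23, Growth=30, Boom=24, Surge=4.
Option 1 regrets: 30, 17, 12, 0, 12 → max 30
Option 2 regrets: 26, 0, 31, 14, 3 → max 31
Option 3 regrets: 1, 33, 25, 8, 0 → max 33
Option 4 regrets: 15, 4, 0, 17, 1 → max 17
Option 5 regrets: 0, 29, 3, 27, 13 → max 29
Smallest max regret = 17 → Option 4.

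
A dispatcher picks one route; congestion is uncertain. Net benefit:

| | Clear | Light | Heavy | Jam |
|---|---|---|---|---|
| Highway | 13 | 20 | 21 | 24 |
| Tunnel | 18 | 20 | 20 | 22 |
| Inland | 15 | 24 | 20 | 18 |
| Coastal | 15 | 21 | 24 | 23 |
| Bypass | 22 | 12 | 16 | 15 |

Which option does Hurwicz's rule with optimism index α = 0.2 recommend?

Tunnel

Highway: 0.2·24 + 0.8·13 = 15.2
Tunnel: 0.2·22 + 0.8·18 = 18.8
Inland: 0.2·24 + 0.8·15 = 16.8
Coastal: 0.2·24 + 0.8·15 = 16.8
Bypass: 0.2·22 + 0.8·12 = 14
Highest Hurwicz score = 18.8 → Tunnel.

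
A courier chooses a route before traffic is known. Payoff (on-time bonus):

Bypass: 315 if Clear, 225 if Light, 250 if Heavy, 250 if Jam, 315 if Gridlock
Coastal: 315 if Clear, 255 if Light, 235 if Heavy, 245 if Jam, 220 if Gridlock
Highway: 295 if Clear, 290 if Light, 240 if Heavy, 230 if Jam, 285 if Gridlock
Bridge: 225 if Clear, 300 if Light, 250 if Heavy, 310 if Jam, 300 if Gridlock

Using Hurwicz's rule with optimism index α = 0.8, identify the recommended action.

Bypass: 0.8·315 + 0.2·225 = 297
Coastal: 0.8·315 + 0.2·220 = 296
Highway: 0.8·295 + 0.2·230 = 282
Bridge: 0.8·310 + 0.2·225 = 293
Highest Hurwicz score = 297 → Bypass.

Bypass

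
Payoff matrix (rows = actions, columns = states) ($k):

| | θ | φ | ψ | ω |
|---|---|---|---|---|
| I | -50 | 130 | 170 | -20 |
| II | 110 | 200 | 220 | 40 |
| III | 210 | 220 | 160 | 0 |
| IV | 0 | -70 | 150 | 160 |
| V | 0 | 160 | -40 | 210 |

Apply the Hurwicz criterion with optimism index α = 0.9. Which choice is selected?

II

I: 0.9·170 + 0.1·(-50) = 148
II: 0.9·220 + 0.1·40 = 202
III: 0.9·220 + 0.1·0 = 198
IV: 0.9·160 + 0.1·(-70) = 137
V: 0.9·210 + 0.1·(-40) = 185
Highest Hurwicz score = 202 → II.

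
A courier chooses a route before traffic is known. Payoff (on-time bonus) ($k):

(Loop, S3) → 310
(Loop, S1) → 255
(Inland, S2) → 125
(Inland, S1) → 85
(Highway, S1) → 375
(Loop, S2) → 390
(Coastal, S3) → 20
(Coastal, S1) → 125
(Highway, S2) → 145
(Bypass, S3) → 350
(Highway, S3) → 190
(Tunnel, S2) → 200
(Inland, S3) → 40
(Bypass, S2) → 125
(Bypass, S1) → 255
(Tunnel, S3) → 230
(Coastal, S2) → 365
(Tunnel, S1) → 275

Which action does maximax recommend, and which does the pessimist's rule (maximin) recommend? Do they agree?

Row maxima: Loop=390, Tunnel=275, Coastal=365, Bypass=350, Inland=125, Highway=375
Best best-case = 390 → Loop.
Row minima: Loop=255, Tunnel=200, Coastal=20, Bypass=125, Inland=40, Highway=145
Best worst-case = 255 → Loop.

maximax → Loop; maximin → Loop (agree)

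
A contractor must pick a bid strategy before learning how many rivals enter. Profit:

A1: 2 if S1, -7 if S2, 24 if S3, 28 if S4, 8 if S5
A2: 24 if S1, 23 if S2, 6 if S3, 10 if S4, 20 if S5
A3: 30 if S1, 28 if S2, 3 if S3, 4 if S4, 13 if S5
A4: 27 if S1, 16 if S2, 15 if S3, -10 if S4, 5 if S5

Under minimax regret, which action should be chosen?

A2

Column bests: S1=30, S2=28, S3=24, S4=28, S5=20.
A1 regrets: 28, 35, 0, 0, 12 → max 35
A2 regrets: 6, 5, 18, 18, 0 → max 18
A3 regrets: 0, 0, 21, 24, 7 → max 24
A4 regrets: 3, 12, 9, 38, 15 → max 38
Smallest max regret = 18 → A2.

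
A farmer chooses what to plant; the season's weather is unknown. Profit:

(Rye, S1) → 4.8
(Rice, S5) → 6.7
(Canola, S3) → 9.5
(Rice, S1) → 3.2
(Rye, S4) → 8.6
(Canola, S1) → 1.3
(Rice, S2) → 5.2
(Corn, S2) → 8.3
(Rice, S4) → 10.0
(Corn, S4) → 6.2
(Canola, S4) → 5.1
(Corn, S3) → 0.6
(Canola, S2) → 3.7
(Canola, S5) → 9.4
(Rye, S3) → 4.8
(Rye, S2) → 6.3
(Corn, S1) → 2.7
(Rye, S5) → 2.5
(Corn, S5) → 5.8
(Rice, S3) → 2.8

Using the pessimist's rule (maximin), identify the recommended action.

Rice

Row minima: Corn=0.6, Canola=1.3, Rye=2.5, Rice=2.8
Best worst-case = 2.8 → Rice.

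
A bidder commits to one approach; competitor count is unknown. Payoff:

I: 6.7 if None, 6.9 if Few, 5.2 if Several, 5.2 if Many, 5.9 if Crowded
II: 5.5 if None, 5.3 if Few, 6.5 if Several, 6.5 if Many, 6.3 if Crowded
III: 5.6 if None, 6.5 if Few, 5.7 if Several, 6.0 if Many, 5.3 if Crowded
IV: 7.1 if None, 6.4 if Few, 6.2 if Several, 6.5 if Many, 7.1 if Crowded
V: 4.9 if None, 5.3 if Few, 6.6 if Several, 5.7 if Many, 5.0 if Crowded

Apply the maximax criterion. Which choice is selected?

Row maxima: I=6.9, II=6.5, III=6.5, IV=7.1, V=6.6
Best best-case = 7.1 → IV.

IV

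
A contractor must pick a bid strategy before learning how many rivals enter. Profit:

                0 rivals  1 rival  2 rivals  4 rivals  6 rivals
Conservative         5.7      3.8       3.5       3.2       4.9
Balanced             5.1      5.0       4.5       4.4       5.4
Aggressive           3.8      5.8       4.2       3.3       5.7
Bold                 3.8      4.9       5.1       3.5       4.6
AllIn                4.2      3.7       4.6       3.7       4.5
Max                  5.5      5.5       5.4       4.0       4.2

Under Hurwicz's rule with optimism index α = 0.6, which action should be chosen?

Balanced

Conservative: 0.6·5.7 + 0.4·3.2 = 4.7
Balanced: 0.6·5.4 + 0.4·4.4 = 5
Aggressive: 0.6·5.8 + 0.4·3.3 = 4.8
Bold: 0.6·5.1 + 0.4·3.5 = 4.46
AllIn: 0.6·4.6 + 0.4·3.7 = 4.24
Max: 0.6·5.5 + 0.4·4.0 = 4.9
Highest Hurwicz score = 5 → Balanced.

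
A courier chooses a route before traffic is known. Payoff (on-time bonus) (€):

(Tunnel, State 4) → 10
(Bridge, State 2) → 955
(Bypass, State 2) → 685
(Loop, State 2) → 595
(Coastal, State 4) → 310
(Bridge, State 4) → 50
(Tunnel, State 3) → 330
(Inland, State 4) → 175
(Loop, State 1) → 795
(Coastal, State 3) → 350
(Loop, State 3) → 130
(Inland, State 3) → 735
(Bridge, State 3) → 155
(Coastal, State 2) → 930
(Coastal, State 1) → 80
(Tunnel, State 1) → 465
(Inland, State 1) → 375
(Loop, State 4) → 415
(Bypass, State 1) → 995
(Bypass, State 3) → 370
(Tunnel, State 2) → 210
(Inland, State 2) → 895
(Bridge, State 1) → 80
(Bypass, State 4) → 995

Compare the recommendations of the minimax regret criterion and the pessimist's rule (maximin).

Column bests: State 1=995, State 2=955, State 3=735, State 4=995.
Bridge regrets: 915, 0, 580, 945 → max 945
Bypass regrets: 0, 270, 365, 0 → max 365
Coastal regrets: 915, 25, 385, 685 → max 915
Tunnel regrets: 530, 745, 405, 985 → max 985
Loop regrets: 200, 360, 605, 580 → max 605
Inland regrets: 620, 60, 0, 820 → max 820
Smallest max regret = 365 → Bypass.
Row minima: Bridge=50, Bypass=370, Coastal=80, Tunnel=10, Loop=130, Inland=175
Best worst-case = 370 → Bypass.

minimax regret → Bypass; maximin → Bypass (agree)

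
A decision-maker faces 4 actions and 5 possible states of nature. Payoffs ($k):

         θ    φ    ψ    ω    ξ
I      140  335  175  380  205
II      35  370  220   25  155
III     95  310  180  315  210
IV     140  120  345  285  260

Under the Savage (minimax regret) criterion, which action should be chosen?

III

Column bests: θ=140, φ=370, ψ=345, ω=380, ξ=260.
I regrets: 0, 35, 170, 0, 55 → max 170
II regrets: 105, 0, 125, 355, 105 → max 355
III regrets: 45, 60, 165, 65, 50 → max 165
IV regrets: 0, 250, 0, 95, 0 → max 250
Smallest max regret = 165 → III.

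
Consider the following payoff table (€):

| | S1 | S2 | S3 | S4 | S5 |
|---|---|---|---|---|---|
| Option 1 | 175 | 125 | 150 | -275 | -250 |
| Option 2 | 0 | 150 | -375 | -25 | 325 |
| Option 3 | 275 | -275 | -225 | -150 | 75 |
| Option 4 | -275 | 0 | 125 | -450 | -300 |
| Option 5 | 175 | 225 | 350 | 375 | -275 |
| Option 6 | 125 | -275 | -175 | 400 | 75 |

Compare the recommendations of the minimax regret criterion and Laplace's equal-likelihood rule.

minimax regret → Option 6; laplace → Option 5 (disagree)

Column bests: S1=275, S2=225, S3=350, S4=400, S5=325.
Option 1 regrets: 100, 100, 200, 675, 575 → max 675
Option 2 regrets: 275, 75, 725, 425, 0 → max 725
Option 3 regrets: 0, 500, 575, 550, 250 → max 575
Option 4 regrets: 550, 225, 225, 850, 625 → max 850
Option 5 regrets: 100, 0, 0, 25, 600 → max 600
Option 6 regrets: 150, 500, 525, 0, 250 → max 525
Smallest max regret = 525 → Option 6.
Row averages: Option 1=-15, Option 2=15, Option 3=-60, Option 4=-180, Option 5=170, Option 6=30
Highest average = 170 → Option 5.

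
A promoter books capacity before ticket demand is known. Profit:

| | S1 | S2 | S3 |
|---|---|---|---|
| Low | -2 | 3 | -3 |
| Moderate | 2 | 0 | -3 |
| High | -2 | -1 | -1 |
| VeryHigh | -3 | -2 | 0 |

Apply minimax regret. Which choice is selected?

Moderate

Column bests: S1=2, S2=3, S3=0.
Low regrets: 4, 0, 3 → max 4
Moderate regrets: 0, 3, 3 → max 3
High regrets: 4, 4, 1 → max 4
VeryHigh regrets: 5, 5, 0 → max 5
Smallest max regret = 3 → Moderate.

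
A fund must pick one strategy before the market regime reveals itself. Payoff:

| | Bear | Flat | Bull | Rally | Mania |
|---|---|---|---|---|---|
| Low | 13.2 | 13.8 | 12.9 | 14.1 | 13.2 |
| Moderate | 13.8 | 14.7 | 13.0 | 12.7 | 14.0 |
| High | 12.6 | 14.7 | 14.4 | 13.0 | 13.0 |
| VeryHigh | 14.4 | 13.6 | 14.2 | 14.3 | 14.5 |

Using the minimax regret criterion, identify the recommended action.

Column bests: Bear=14.4, Flat=14.7, Bull=14.4, Rally=14.3, Mania=14.5.
Low regrets: 1.2, 0.9, 1.5, 0.2, 1.3 → max 1.5
Moderate regrets: 0.6, 0.0, 1.4, 1.6, 0.5 → max 1.6
High regrets: 1.8, 0.0, 0.0, 1.3, 1.5 → max 1.8
VeryHigh regrets: 0.0, 1.1, 0.2, 0.0, 0.0 → max 1.1
Smallest max regret = 1.1 → VeryHigh.

VeryHigh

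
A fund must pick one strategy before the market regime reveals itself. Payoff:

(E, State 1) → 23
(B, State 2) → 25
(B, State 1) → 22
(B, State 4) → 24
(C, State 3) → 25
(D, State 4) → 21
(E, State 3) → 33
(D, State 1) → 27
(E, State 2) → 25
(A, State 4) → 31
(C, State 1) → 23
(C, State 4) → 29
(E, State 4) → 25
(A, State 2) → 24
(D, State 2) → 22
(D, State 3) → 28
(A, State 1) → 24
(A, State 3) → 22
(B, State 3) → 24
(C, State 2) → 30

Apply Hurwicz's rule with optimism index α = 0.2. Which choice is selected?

A: 0.2·31 + 0.8·22 = 23.8
B: 0.2·25 + 0.8·22 = 22.6
C: 0.2·30 + 0.8·23 = 24.4
D: 0.2·28 + 0.8·21 = 22.4
E: 0.2·33 + 0.8·23 = 25
Highest Hurwicz score = 25 → E.

E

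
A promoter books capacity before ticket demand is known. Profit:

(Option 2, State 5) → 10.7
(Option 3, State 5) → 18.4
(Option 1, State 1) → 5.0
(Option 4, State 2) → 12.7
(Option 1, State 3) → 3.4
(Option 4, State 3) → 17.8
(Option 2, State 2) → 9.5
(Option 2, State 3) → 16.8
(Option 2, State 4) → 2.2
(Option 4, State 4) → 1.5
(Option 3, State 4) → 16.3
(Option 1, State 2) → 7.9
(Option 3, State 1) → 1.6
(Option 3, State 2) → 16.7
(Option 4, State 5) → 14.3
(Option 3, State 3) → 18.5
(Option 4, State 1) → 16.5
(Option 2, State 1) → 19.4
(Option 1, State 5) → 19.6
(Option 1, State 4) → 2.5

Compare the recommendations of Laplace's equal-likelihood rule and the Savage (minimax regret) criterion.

laplace → Option 3; minimax regret → Option 2 (disagree)

Row averages: Option 1=7.68, Option 2=11.72, Option 3=14.3, Option 4=12.56
Highest average = 14.3 → Option 3.
Column bests: State 1=19.4, State 2=16.7, State 3=18.5, State 4=16.3, State 5=19.6.
Option 1 regrets: 14.4, 8.8, 15.1, 13.8, 0.0 → max 15.1
Option 2 regrets: 0.0, 7.2, 1.7, 14.1, 8.9 → max 14.1
Option 3 regrets: 17.8, 0.0, 0.0, 0.0, 1.2 → max 17.8
Option 4 regrets: 2.9, 4.0, 0.7, 14.8, 5.3 → max 14.8
Smallest max regret = 14.1 → Option 2.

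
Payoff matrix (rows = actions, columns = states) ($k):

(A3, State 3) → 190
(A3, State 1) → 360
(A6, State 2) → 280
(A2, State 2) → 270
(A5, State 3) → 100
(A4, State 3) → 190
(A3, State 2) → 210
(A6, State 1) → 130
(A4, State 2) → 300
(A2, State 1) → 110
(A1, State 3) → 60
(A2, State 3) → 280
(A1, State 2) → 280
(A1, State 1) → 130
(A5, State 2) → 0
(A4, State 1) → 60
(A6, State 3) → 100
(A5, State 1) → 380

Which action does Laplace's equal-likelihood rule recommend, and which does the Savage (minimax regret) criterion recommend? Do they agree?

Row averages: A1=470/3, A2=220, A3=760/3, A4=550/3, A5=160, A6=170
Highest average = 760/3 → A3.
Column bests: State 1=380, State 2=300, State 3=280.
A1 regrets: 250, 20, 220 → max 250
A2 regrets: 270, 30, 0 → max 270
A3 regrets: 20, 90, 90 → max 90
A4 regrets: 320, 0, 90 → max 320
A5 regrets: 0, 300, 180 → max 300
A6 regrets: 250, 20, 180 → max 250
Smallest max regret = 90 → A3.

laplace → A3; minimax regret → A3 (agree)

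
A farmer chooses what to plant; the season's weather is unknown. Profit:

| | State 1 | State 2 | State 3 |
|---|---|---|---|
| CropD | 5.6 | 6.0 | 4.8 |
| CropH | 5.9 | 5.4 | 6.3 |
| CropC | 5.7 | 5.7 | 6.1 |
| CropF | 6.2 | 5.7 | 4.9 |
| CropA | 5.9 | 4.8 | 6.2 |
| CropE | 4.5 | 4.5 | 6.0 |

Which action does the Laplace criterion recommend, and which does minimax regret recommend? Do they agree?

Row averages: CropD=82/15, CropH=88/15, CropC=35/6, CropF=5.6, CropA=169/30, CropE=5
Highest average = 88/15 → CropH.
Column bests: State 1=6.2, State 2=6.0, State 3=6.3.
CropD regrets: 0.6, 0.0, 1.5 → max 1.5
CropH regrets: 0.3, 0.6, 0.0 → max 0.6
CropC regrets: 0.5, 0.3, 0.2 → max 0.5
CropF regrets: 0.0, 0.3, 1.4 → max 1.4
CropA regrets: 0.3, 1.2, 0.1 → max 1.2
CropE regrets: 1.7, 1.5, 0.3 → max 1.7
Smallest max regret = 0.5 → CropC.

laplace → CropH; minimax regret → CropC (disagree)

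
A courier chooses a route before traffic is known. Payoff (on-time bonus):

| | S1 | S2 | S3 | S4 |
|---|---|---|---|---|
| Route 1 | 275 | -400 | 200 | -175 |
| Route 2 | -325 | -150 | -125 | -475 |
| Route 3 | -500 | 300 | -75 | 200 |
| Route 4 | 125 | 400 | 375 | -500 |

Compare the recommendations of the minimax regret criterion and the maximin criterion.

minimax regret → Route 2; maximin → Route 1 (disagree)

Column bests: S1=275, S2=400, S3=375, S4=200.
Route 1 regrets: 0, 800, 175, 375 → max 800
Route 2 regrets: 600, 550, 500, 675 → max 675
Route 3 regrets: 775, 100, 450, 0 → max 775
Route 4 regrets: 150, 0, 0, 700 → max 700
Smallest max regret = 675 → Route 2.
Row minima: Route 1=-400, Route 2=-475, Route 3=-500, Route 4=-500
Best worst-case = -400 → Route 1.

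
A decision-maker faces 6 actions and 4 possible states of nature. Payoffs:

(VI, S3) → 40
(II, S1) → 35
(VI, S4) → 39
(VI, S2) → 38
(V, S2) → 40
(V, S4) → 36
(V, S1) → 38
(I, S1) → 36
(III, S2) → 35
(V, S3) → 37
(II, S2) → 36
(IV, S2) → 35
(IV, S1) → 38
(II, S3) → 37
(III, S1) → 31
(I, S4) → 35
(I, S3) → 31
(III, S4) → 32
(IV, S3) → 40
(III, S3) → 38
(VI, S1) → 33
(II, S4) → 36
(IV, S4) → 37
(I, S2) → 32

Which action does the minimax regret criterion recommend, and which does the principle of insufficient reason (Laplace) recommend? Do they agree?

Column bests: S1=38, S2=40, S3=40, S4=39.
I regrets: 2, 8, 9, 4 → max 9
II regrets: 3, 4, 3, 3 → max 4
III regrets: 7, 5, 2, 7 → max 7
IV regrets: 0, 5, 0, 2 → max 5
V regrets: 0, 0, 3, 3 → max 3
VI regrets: 5, 2, 0, 0 → max 5
Smallest max regret = 3 → V.
Row averages: I=33.5, II=36, III=34, IV=37.5, V=37.75, VI=37.5
Highest average = 37.75 → V.

minimax regret → V; laplace → V (agree)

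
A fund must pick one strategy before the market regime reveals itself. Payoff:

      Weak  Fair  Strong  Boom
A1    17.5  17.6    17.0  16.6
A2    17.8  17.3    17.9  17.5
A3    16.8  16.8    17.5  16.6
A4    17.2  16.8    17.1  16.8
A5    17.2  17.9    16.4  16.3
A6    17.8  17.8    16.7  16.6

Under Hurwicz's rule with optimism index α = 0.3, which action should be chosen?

A1: 0.3·17.6 + 0.7·16.6 = 16.9
A2: 0.3·17.9 + 0.7·17.3 = 17.48
A3: 0.3·17.5 + 0.7·16.6 = 16.87
A4: 0.3·17.2 + 0.7·16.8 = 16.92
A5: 0.3·17.9 + 0.7·16.3 = 16.78
A6: 0.3·17.8 + 0.7·16.6 = 16.96
Highest Hurwicz score = 17.48 → A2.

A2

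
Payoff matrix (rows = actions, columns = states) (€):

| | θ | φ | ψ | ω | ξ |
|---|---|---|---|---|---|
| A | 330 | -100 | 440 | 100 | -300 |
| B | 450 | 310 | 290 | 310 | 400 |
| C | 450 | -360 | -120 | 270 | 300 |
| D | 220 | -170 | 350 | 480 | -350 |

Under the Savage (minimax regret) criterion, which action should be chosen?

Column bests: θ=450, φ=310, ψ=440, ω=480, ξ=400.
A regrets: 120, 410, 0, 380, 700 → max 700
B regrets: 0, 0, 150, 170, 0 → max 170
C regrets: 0, 670, 560, 210, 100 → max 670
D regrets: 230, 480, 90, 0, 750 → max 750
Smallest max regret = 170 → B.

B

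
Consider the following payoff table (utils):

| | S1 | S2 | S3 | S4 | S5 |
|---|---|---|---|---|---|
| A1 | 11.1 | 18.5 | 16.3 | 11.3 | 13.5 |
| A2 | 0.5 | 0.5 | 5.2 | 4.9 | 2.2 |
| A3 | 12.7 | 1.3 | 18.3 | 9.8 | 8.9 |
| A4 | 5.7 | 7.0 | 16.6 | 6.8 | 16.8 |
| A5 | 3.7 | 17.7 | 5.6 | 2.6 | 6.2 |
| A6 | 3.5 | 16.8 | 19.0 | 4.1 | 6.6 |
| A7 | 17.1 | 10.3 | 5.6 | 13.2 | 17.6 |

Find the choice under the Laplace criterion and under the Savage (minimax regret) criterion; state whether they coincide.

laplace → A1; minimax regret → A1 (agree)

Row averages: A1=14.14, A2=2.66, A3=10.2, A4=10.58, A5=7.16, A6=10, A7=12.76
Highest average = 14.14 → A1.
Column bests: S1=17.1, S2=18.5, S3=19.0, S4=13.2, S5=17.6.
A1 regrets: 6.0, 0.0, 2.7, 1.9, 4.1 → max 6.0
A2 regrets: 16.6, 18.0, 13.8, 8.3, 15.4 → max 18.0
A3 regrets: 4.4, 17.2, 0.7, 3.4, 8.7 → max 17.2
A4 regrets: 11.4, 11.5, 2.4, 6.4, 0.8 → max 11.5
A5 regrets: 13.4, 0.8, 13.4, 10.6, 11.4 → max 13.4
A6 regrets: 13.6, 1.7, 0.0, 9.1, 11.0 → max 13.6
A7 regrets: 0.0, 8.2, 13.4, 0.0, 0.0 → max 13.4
Smallest max regret = 6.0 → A1.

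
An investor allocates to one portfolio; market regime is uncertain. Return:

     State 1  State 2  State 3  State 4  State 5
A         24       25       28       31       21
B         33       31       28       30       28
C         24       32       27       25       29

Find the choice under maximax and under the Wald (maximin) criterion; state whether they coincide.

Row maxima: A=31, B=33, C=32
Best best-case = 33 → B.
Row minima: A=21, B=28, C=24
Best worst-case = 28 → B.

maximax → B; maximin → B (agree)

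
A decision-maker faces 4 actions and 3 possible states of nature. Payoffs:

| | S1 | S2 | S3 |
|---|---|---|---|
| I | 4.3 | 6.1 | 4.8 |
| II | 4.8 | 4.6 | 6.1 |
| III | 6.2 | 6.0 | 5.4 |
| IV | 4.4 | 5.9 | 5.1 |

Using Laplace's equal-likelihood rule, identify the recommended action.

III

Row averages: I=76/15, II=31/6, III=88/15, IV=77/15
Highest average = 88/15 → III.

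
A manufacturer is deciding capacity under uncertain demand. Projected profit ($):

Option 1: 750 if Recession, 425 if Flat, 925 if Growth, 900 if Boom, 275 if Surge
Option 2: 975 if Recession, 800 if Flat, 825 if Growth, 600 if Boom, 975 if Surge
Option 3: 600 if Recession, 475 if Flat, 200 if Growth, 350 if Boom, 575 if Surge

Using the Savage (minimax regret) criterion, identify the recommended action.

Option 2

Column bests: Recession=975, Flat=800, Growth=925, Boom=900, Surge=975.
Option 1 regrets: 225, 375, 0, 0, 700 → max 700
Option 2 regrets: 0, 0, 100, 300, 0 → max 300
Option 3 regrets: 375, 325, 725, 550, 400 → max 725
Smallest max regret = 300 → Option 2.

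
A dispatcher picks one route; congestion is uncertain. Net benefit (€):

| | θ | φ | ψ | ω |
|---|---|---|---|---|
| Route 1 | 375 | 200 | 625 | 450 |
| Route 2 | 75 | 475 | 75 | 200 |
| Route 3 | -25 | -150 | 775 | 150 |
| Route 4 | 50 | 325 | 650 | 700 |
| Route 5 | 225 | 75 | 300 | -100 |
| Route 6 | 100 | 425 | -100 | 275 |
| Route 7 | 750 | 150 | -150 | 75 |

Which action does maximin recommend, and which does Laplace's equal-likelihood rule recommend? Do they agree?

maximin → Route 1; laplace → Route 4 (disagree)

Row minima: Route 1=200, Route 2=75, Route 3=-150, Route 4=50, Route 5=-100, Route 6=-100, Route 7=-150
Best worst-case = 200 → Route 1.
Row averages: Route 1=412.5, Route 2=206.25, Route 3=187.5, Route 4=431.25, Route 5=125, Route 6=175, Route 7=206.25
Highest average = 431.25 → Route 4.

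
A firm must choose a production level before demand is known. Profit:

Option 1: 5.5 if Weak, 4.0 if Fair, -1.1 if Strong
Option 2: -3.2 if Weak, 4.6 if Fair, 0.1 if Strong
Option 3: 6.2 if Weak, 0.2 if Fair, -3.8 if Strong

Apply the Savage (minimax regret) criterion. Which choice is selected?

Option 1

Column bests: Weak=6.2, Fair=4.6, Strong=0.1.
Option 1 regrets: 0.7, 0.6, 1.2 → max 1.2
Option 2 regrets: 9.4, 0.0, 0.0 → max 9.4
Option 3 regrets: 0.0, 4.4, 3.9 → max 4.4
Smallest max regret = 1.2 → Option 1.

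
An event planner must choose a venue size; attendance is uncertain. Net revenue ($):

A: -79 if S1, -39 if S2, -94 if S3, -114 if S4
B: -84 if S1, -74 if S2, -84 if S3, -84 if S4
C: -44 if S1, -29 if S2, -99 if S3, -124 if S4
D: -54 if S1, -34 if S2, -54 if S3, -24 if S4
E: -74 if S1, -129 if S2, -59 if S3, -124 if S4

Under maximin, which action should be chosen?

Row minima: A=-114, B=-84, C=-124, D=-54, E=-129
Best worst-case = -54 → D.

D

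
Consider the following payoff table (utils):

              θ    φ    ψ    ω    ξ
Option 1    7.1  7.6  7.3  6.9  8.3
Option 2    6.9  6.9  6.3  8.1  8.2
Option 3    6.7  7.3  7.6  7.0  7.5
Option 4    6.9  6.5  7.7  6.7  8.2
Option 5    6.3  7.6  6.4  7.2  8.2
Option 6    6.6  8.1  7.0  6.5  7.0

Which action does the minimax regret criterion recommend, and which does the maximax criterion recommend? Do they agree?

Column bests: θ=7.1, φ=8.1, ψ=7.7, ω=8.1, ξ=8.3.
Option 1 regrets: 0.0, 0.5, 0.4, 1.2, 0.0 → max 1.2
Option 2 regrets: 0.2, 1.2, 1.4, 0.0, 0.1 → max 1.4
Option 3 regrets: 0.4, 0.8, 0.1, 1.1, 0.8 → max 1.1
Option 4 regrets: 0.2, 1.6, 0.0, 1.4, 0.1 → max 1.6
Option 5 regrets: 0.8, 0.5, 1.3, 0.9, 0.1 → max 1.3
Option 6 regrets: 0.5, 0.0, 0.7, 1.6, 1.3 → max 1.6
Smallest max regret = 1.1 → Option 3.
Row maxima: Option 1=8.3, Option 2=8.2, Option 3=7.6, Option 4=8.2, Option 5=8.2, Option 6=8.1
Best best-case = 8.3 → Option 1.

minimax regret → Option 3; maximax → Option 1 (disagree)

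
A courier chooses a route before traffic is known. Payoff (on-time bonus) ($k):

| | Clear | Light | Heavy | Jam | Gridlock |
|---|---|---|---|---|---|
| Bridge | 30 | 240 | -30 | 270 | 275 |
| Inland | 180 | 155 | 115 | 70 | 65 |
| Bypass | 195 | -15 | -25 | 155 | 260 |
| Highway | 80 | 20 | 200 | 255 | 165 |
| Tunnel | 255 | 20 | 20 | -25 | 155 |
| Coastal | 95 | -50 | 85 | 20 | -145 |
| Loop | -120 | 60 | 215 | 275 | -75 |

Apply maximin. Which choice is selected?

Inland

Row minima: Bridge=-30, Inland=65, Bypass=-25, Highway=20, Tunnel=-25, Coastal=-145, Loop=-120
Best worst-case = 65 → Inland.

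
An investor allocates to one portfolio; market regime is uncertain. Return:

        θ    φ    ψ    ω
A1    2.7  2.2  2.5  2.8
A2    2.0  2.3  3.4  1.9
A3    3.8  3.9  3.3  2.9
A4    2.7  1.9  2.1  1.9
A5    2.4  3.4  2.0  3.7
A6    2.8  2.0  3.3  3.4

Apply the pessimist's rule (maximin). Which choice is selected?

A3

Row minima: A1=2.2, A2=1.9, A3=2.9, A4=1.9, A5=2.0, A6=2.0
Best worst-case = 2.9 → A3.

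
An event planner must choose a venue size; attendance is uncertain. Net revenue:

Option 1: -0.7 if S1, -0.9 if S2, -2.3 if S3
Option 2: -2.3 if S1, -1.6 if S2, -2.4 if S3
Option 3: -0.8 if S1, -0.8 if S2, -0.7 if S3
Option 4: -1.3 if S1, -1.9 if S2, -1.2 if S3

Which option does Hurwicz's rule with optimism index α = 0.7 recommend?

Option 1: 0.7·(-0.7) + 0.3·(-2.3) = -1.18
Option 2: 0.7·(-1.6) + 0.3·(-2.4) = -1.84
Option 3: 0.7·(-0.7) + 0.3·(-0.8) = -0.73
Option 4: 0.7·(-1.2) + 0.3·(-1.9) = -1.41
Highest Hurwicz score = -0.73 → Option 3.

Option 3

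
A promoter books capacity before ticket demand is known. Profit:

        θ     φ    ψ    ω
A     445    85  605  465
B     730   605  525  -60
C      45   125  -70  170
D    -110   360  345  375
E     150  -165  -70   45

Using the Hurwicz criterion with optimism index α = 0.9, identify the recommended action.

A: 0.9·605 + 0.1·85 = 553
B: 0.9·730 + 0.1·(-60) = 651
C: 0.9·170 + 0.1·(-70) = 146
D: 0.9·375 + 0.1·(-110) = 326.5
E: 0.9·150 + 0.1·(-165) = 118.5
Highest Hurwicz score = 651 → B.

B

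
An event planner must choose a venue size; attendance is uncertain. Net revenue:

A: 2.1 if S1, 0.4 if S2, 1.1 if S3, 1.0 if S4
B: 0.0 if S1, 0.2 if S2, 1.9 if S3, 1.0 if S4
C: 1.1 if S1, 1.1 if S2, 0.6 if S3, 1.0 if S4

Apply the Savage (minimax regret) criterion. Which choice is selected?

A

Column bests: S1=2.1, S2=1.1, S3=1.9, S4=1.0.
A regrets: 0.0, 0.7, 0.8, 0.0 → max 0.8
B regrets: 2.1, 0.9, 0.0, 0.0 → max 2.1
C regrets: 1.0, 0.0, 1.3, 0.0 → max 1.3
Smallest max regret = 0.8 → A.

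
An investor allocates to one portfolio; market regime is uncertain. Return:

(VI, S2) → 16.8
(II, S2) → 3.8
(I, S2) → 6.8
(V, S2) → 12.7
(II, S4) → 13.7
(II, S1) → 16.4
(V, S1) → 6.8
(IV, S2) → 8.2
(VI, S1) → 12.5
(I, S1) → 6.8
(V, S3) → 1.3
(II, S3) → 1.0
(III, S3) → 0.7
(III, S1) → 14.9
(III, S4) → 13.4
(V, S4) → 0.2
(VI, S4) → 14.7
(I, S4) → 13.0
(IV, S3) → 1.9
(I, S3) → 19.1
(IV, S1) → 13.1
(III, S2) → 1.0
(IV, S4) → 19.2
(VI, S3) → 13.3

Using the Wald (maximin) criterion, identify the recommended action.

Row minima: I=6.8, II=1.0, III=0.7, IV=1.9, V=0.2, VI=12.5
Best worst-case = 12.5 → VI.

VI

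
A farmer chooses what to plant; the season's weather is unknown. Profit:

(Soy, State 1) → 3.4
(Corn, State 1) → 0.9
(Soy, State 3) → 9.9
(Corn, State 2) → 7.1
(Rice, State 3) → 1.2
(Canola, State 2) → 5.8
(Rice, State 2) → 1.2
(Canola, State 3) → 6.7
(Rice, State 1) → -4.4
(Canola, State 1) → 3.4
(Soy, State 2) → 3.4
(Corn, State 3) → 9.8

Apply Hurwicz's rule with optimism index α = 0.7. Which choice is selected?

Rice: 0.7·1.2 + 0.3·(-4.4) = -0.48
Corn: 0.7·9.8 + 0.3·0.9 = 7.13
Soy: 0.7·9.9 + 0.3·3.4 = 7.95
Canola: 0.7·6.7 + 0.3·3.4 = 5.71
Highest Hurwicz score = 7.95 → Soy.

Soy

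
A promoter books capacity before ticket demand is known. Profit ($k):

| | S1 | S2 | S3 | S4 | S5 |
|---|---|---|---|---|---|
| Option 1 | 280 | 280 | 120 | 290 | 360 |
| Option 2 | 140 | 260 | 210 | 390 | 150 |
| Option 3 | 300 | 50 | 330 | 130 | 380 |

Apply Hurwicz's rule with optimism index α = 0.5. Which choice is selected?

Option 1: 0.5·360 + 0.5·120 = 240
Option 2: 0.5·390 + 0.5·140 = 265
Option 3: 0.5·380 + 0.5·50 = 215
Highest Hurwicz score = 265 → Option 2.

Option 2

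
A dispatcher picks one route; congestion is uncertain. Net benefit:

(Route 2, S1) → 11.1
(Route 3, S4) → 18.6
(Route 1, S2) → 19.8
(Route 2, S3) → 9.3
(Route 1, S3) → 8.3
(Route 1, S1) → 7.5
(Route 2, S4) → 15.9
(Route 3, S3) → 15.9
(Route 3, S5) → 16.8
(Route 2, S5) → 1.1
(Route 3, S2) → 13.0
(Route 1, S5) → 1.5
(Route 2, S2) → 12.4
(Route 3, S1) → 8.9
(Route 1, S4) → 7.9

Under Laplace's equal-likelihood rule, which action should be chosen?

Route 3

Row averages: Route 1=9, Route 2=9.96, Route 3=14.64
Highest average = 14.64 → Route 3.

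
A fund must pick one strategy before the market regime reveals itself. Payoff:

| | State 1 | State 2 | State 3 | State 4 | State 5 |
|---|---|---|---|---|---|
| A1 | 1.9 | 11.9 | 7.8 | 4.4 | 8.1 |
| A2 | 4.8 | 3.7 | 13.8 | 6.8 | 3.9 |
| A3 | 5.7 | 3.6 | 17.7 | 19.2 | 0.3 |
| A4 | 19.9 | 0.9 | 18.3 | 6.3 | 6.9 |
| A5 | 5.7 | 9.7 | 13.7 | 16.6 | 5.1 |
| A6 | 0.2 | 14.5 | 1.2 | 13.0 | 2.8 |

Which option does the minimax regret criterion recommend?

A4

Column bests: State 1=19.9, State 2=14.5, State 3=18.3, State 4=19.2, State 5=8.1.
A1 regrets: 18.0, 2.6, 10.5, 14.8, 0.0 → max 18.0
A2 regrets: 15.1, 10.8, 4.5, 12.4, 4.2 → max 15.1
A3 regrets: 14.2, 10.9, 0.6, 0.0, 7.8 → max 14.2
A4 regrets: 0.0, 13.6, 0.0, 12.9, 1.2 → max 13.6
A5 regrets: 14.2, 4.8, 4.6, 2.6, 3.0 → max 14.2
A6 regrets: 19.7, 0.0, 17.1, 6.2, 5.3 → max 19.7
Smallest max regret = 13.6 → A4.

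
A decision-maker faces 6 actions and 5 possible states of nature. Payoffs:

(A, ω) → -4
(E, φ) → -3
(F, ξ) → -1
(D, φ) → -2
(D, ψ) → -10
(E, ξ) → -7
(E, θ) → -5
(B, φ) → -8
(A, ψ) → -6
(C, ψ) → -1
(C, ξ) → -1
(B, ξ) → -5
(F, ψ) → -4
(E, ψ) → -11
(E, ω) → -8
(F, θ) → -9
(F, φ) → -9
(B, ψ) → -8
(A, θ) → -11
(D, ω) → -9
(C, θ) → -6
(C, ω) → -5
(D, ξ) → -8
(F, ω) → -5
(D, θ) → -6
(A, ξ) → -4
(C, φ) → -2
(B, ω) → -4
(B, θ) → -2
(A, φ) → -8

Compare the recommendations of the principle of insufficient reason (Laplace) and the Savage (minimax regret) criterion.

laplace → C; minimax regret → C (agree)

Row averages: A=-6.6, B=-5.4, C=-3, D=-7, E=-6.8, F=-5.6
Highest average = -3 → C.
Column bests: θ=-2, φ=-2, ψ=-1, ω=-4, ξ=-1.
A regrets: 9, 6, 5, 0, 3 → max 9
B regrets: 0, 6, 7, 0, 4 → max 7
C regrets: 4, 0, 0, 1, 0 → max 4
D regrets: 4, 0, 9, 5, 7 → max 9
E regrets: 3, 1, 10, 4, 6 → max 10
F regrets: 7, 7, 3, 1, 0 → max 7
Smallest max regret = 4 → C.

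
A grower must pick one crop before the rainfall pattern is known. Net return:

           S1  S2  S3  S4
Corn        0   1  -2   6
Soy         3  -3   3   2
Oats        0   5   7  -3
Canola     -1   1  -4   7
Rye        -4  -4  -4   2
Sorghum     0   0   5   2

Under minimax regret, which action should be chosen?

Column bests: S1=3, S2=5, S3=7, S4=7.
Corn regrets: 3, 4, 9, 1 → max 9
Soy regrets: 0, 8, 4, 5 → max 8
Oats regrets: 3, 0, 0, 10 → max 10
Canola regrets: 4, 4, 11, 0 → max 11
Rye regrets: 7, 9, 11, 5 → max 11
Sorghum regrets: 3, 5, 2, 5 → max 5
Smallest max regret = 5 → Sorghum.

Sorghum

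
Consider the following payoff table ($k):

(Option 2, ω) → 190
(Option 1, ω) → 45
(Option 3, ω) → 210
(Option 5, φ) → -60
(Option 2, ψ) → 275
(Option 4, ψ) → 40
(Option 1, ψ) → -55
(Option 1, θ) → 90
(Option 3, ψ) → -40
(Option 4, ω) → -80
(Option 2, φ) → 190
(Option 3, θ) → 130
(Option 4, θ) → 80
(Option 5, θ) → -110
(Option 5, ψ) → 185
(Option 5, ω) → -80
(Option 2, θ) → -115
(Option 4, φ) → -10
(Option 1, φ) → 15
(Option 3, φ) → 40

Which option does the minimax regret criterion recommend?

Option 2

Column bests: θ=130, φ=190, ψ=275, ω=210.
Option 1 regrets: 40, 175, 330, 165 → max 330
Option 2 regrets: 245, 0, 0, 20 → max 245
Option 3 regrets: 0, 150, 315, 0 → max 315
Option 4 regrets: 50, 200, 235, 290 → max 290
Option 5 regrets: 240, 250, 90, 290 → max 290
Smallest max regret = 245 → Option 2.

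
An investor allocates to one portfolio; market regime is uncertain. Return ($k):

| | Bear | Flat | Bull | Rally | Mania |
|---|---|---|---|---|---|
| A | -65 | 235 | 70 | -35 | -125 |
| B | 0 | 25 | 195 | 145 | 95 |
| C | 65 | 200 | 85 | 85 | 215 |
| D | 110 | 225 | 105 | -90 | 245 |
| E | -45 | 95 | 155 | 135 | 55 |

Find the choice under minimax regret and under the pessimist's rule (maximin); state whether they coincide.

Column bests: Bear=110, Flat=235, Bull=195, Rally=145, Mania=245.
A regrets: 175, 0, 125, 180, 370 → max 370
B regrets: 110, 210, 0, 0, 150 → max 210
C regrets: 45, 35, 110, 60, 30 → max 110
D regrets: 0, 10, 90, 235, 0 → max 235
E regrets: 155, 140, 40, 10, 190 → max 190
Smallest max regret = 110 → C.
Row minima: A=-125, B=0, C=65, D=-90, E=-45
Best worst-case = 65 → C.

minimax regret → C; maximin → C (agree)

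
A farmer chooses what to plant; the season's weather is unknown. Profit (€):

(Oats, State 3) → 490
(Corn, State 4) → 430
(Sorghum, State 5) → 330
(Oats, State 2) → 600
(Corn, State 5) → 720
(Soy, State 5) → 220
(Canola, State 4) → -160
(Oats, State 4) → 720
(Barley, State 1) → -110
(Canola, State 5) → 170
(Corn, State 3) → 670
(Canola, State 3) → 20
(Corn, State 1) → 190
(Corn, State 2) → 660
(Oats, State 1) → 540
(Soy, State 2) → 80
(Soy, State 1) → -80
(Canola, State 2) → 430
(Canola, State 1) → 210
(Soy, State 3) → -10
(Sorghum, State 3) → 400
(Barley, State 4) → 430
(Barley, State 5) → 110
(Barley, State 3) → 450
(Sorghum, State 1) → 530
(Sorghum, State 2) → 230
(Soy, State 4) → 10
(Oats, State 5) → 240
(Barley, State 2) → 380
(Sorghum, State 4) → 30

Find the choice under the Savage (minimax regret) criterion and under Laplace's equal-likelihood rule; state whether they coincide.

Column bests: State 1=540, State 2=660, State 3=670, State 4=720, State 5=720.
Canola regrets: 330, 230, 650, 880, 550 → max 880
Barley regrets: 650, 280, 220, 290, 610 → max 650
Sorghum regrets: 10, 430, 270, 690, 390 → max 690
Soy regrets: 620, 580, 680, 710, 500 → max 710
Corn regrets: 350, 0, 0, 290, 0 → max 350
Oats regrets: 0, 60, 180, 0, 480 → max 480
Smallest max regret = 350 → Corn.
Row averages: Canola=134, Barley=252, Sorghum=304, Soy=44, Corn=534, Oats=518
Highest average = 534 → Corn.

minimax regret → Corn; laplace → Corn (agree)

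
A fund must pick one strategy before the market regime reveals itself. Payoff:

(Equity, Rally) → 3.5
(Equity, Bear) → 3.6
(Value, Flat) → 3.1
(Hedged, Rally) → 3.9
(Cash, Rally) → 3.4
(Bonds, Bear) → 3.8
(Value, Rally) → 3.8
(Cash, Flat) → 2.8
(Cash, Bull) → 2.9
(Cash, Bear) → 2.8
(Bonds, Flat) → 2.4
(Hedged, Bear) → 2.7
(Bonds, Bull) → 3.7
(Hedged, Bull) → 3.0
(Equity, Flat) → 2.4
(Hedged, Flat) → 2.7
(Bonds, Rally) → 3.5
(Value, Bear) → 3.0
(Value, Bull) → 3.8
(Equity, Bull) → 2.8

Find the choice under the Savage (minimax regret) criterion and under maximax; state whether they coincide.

minimax regret → Bonds; maximax → Hedged (disagree)

Column bests: Bear=3.8, Flat=3.1, Bull=3.8, Rally=3.9.
Equity regrets: 0.2, 0.7, 1.0, 0.4 → max 1.0
Hedged regrets: 1.1, 0.4, 0.8, 0.0 → max 1.1
Bonds regrets: 0.0, 0.7, 0.1, 0.4 → max 0.7
Value regrets: 0.8, 0.0, 0.0, 0.1 → max 0.8
Cash regrets: 1.0, 0.3, 0.9, 0.5 → max 1.0
Smallest max regret = 0.7 → Bonds.
Row maxima: Equity=3.6, Hedged=3.9, Bonds=3.8, Value=3.8, Cash=3.4
Best best-case = 3.9 → Hedged.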